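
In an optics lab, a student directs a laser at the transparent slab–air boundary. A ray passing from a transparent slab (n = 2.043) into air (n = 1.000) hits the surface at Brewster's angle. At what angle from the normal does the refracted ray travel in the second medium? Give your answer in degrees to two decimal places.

tan θ_B = n₂/n₁ = 1.000/2.043 = 0.4895, so θ_B = 26.08°.
At Brewster's angle the reflected and refracted rays are perpendicular, so θ_t = 90° − θ_B = 90° − 26.08° = 63.92°.

θ_t ≈ 63.92°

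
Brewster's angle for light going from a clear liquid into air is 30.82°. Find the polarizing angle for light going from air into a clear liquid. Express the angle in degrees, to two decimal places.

θ_B' ≈ 59.18°

tan θ_B' = n₁/n₂ = 1/tan θ_B, so θ_B' = 90° − θ_B.
θ_B' = 90° − 30.82° = 59.18°.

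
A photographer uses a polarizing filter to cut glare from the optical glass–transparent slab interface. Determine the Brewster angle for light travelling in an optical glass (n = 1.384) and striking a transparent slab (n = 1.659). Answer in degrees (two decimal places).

Brewster's condition: tan θ_B = n₂/n₁ = 1.659/1.384 = 1.1987.
θ_B = arctan(1.1987) = 50.16°.

θ_B ≈ 50.16°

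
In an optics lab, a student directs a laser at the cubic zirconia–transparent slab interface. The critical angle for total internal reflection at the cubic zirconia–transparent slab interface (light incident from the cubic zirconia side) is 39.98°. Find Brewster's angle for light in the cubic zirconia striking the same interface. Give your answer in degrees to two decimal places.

θ_B ≈ 32.72°

sin θ_c = n₂/n₁, so n₂/n₁ = sin 39.98° = 0.6425.
Brewster: tan θ_B = n₂/n₁ = 0.6425.
θ_B = arctan(0.6425) = 32.72°.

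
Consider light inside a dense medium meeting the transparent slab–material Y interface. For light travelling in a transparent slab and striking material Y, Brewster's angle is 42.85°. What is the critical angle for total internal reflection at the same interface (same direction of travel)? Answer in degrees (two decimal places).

θ_c ≈ 68.07°

tan θ_B = n₂/n₁ = tan 42.85° = 0.9276.
Total internal reflection: sin θ_c = n₂/n₁ = 0.9276.
θ_c = arcsin(0.9276) = 68.07°.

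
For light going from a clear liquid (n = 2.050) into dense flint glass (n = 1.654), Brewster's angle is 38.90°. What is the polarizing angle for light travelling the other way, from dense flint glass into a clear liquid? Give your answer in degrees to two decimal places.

θ_B' ≈ 51.10°

The two Brewster angles are complementary: θ_B' = 90° − θ_B = 90° − 38.90° = 51.10°.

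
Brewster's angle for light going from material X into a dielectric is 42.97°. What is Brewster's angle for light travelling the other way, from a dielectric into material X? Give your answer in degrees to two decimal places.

θ_B' ≈ 47.03°

Reversing the direction swaps n₁ and n₂, so tan θ_B' = 1/tan θ_B and θ_B' = 90° − θ_B.
Hence θ_B' = 90° − 42.97° = 47.03°.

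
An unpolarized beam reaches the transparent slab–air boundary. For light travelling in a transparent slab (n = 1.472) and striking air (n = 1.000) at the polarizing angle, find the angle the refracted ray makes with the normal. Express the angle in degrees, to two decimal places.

θ_B = arctan(n₂/n₁) = arctan(1.000/1.472) = 34.19°.
The refracted ray is perpendicular to the reflected ray, so θ_t = 90° − θ_B = 55.81°.

θ_t ≈ 55.81°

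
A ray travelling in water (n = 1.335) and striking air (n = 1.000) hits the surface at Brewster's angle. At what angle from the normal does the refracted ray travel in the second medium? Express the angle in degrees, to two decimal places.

tan θ_B = n₂/n₁ = 1.000/1.335 = 0.7491, so θ_B = 36.84°.
Since θ_B + θ_t = 90° at Brewster incidence, θ_t = 90° − 36.84° = 53.16°.

θ_t ≈ 53.16°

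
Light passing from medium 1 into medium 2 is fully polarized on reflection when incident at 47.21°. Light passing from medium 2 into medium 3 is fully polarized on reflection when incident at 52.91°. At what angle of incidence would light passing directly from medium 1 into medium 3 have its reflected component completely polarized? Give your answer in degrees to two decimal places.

n₂/n₁ = tan 47.21° = 1.0803 and n₃/n₂ = tan 52.91° = 1.3227.
Multiplying, n₃/n₁ = 1.0803 × 1.3227 = 1.4289, and θ_B(1→3) = arctan 1.4289 = 55.01°.

θ_B ≈ 55.01°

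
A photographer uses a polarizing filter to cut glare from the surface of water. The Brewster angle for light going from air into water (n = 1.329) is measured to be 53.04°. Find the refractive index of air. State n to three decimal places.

n ≈ 1.000

Brewster's law: tan θ_B = n₂/n₁ (light incident in air, refracted into water).
n₁ = n₂ / tan θ_B = 1.329 / tan 53.04° = 1.000.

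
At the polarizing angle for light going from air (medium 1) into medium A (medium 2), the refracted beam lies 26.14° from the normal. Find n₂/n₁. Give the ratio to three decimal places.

n₂/n₁ ≈ 2.038

At Brewster incidence θ_B = 90° − θ_t = 90° − 26.14° = 63.86°.
tan θ_B = n₂/n₁, so n₂/n₁ = tan 63.86° = 2.038.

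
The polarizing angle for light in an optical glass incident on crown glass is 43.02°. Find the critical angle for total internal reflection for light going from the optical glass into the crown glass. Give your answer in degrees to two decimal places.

θ_c ≈ 68.93°

From Brewster, n₂/n₁ = tan θ_B = tan 43.02° = 0.9332.
Then sin θ_c = n₂/n₁ = 0.9332, so θ_c = arcsin 0.9332 = 68.93°.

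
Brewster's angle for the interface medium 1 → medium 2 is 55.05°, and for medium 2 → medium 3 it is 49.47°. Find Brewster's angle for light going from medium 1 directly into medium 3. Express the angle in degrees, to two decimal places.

Each Brewster angle gives a ratio: n₂/n₁ = tan 55.05° = 1.4308, n₃/n₂ = tan 49.47° = 1.1696.
So n₃/n₁ = (n₂/n₁)(n₃/n₂) = 1.4308 × 1.1696 = 1.6735.
θ_B(1→3) = arctan(1.6735) = 59.14°.

θ_B ≈ 59.14°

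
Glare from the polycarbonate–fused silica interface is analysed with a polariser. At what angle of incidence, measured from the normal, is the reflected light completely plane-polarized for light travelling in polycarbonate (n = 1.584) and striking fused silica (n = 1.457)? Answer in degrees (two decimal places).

θ_B ≈ 42.61°

At Brewster's angle the reflected and refracted rays are perpendicular, which with Snell's law gives tan θ_B = n₂/n₁.
tan θ_B = n₂/n₁ = 1.457/1.584 = 0.9198.
θ_B = arctan(0.9198) = 42.61°.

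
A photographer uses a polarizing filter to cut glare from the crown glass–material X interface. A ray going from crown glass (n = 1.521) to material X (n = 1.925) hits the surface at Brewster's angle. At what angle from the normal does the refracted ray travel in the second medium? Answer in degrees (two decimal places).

θ_t ≈ 38.31°

First find Brewster's angle: tan θ_B = 1.925/1.521 = 1.2656, giving θ_B = 51.69°.
Since θ_B + θ_t = 90° at Brewster incidence, θ_t = 90° − 51.69° = 38.31°.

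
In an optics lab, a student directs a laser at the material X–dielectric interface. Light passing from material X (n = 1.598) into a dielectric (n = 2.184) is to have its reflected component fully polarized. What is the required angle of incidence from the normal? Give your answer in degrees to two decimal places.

At Brewster's angle the reflected and refracted rays are perpendicular, which with Snell's law gives tan θ_B = n₂/n₁.
tan θ_B = n₂/n₁ = 2.184/1.598 = 1.3667. Taking the arctangent, θ_B = 53.81°.

θ_B ≈ 53.81°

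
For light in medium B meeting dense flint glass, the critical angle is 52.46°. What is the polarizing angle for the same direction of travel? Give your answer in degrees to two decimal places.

sin θ_c = n₂/n₁, so n₂/n₁ = sin 52.46° = 0.7929.
Brewster: tan θ_B = n₂/n₁ = 0.7929.
θ_B = arctan(0.7929) = 38.41°.

θ_B ≈ 38.41°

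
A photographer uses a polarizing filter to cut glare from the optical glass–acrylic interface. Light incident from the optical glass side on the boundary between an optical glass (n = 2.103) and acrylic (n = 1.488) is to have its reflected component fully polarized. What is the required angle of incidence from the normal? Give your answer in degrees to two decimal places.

θ_B ≈ 35.28°

Brewster's condition: tan θ_B = n₂/n₁ = 1.488/2.103 = 0.7076.
θ_B = arctan(0.7076) = 35.28°.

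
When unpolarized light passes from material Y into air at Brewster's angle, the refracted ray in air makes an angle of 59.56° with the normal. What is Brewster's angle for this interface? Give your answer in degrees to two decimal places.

θ_B ≈ 30.44°

Brewster's condition makes the reflected and refracted beams perpendicular: θ_B + θ_t = 90°.
So θ_B = 90° − θ_t = 90° − 59.56° = 30.44°.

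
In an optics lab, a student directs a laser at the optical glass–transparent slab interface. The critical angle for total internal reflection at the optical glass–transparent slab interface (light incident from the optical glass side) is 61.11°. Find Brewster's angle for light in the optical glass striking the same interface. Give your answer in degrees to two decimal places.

θ_B ≈ 41.20°

n₂/n₁ = sin θ_c = sin 61.11° = 0.8755.
tan θ_B equals the same ratio, so θ_B = arctan(0.8755) = 41.20°.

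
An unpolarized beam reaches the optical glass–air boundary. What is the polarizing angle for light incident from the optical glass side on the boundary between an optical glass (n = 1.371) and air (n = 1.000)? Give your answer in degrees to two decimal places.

θ_B ≈ 36.11°

Brewster's condition: tan θ_B = n₂/n₁ = 1.000/1.371 = 0.7294. Taking the arctangent, θ_B = 36.11°.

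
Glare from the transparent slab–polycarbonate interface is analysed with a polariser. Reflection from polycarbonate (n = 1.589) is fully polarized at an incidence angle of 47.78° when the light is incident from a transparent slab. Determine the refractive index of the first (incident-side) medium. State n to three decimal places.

Brewster's law: tan θ_B = n₂/n₁ (light incident in a transparent slab, refracted into polycarbonate).
n₁ = n₂ / tan θ_B = 1.589 / tan 47.78° = 1.442.

n ≈ 1.442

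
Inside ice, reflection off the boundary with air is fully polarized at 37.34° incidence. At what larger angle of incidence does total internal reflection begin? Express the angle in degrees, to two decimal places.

n₂/n₁ = tan 37.34° = 0.7629; the critical angle satisfies sin θ_c = n₂/n₁.
θ_c = arcsin(0.7629) = 49.72°.

θ_c ≈ 49.72°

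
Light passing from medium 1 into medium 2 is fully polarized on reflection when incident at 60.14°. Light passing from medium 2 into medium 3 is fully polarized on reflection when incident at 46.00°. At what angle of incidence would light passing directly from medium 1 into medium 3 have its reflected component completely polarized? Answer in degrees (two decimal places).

n₂/n₁ = tan 60.14° = 1.7419 and n₃/n₂ = tan 46.00° = 1.0355.
So n₃/n₁ = (n₂/n₁)(n₃/n₂) = 1.7419 × 1.0355 = 1.8038.
θ_B(1→3) = arctan(1.8038) = 61.00°.

θ_B ≈ 61.00°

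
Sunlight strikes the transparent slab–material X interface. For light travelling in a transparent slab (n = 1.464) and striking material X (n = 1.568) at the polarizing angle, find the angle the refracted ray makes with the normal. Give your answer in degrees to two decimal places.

θ_B = arctan(n₂/n₁) = arctan(1.568/1.464) = 46.96°.
The refracted ray is perpendicular to the reflected ray, so θ_t = 90° − θ_B = 43.04°.

θ_t ≈ 43.04°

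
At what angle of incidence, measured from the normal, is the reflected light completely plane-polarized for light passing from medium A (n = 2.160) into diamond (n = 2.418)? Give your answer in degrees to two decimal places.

θ_B ≈ 48.23°

Here n₂/n₁ = 2.418/2.160 = 1.1194, and Brewster's law gives tan θ_B = n₂/n₁.
θ_B = arctan(1.1194) = 48.23°.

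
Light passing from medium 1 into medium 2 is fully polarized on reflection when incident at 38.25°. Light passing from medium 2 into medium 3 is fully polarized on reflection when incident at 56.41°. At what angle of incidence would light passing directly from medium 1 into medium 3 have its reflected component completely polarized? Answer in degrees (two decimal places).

n₂/n₁ = tan 38.25° = 0.7883 and n₃/n₂ = tan 56.41° = 1.5057.
Multiplying, n₃/n₁ = 0.7883 × 1.5057 = 1.1870, and θ_B(1→3) = arctan 1.1870 = 49.89°.

θ_B ≈ 49.89°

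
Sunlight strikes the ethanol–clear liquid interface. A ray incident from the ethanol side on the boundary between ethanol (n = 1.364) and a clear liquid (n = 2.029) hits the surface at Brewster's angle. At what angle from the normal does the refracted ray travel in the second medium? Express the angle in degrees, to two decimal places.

θ_t ≈ 33.91°

First find Brewster's angle: tan θ_B = 2.029/1.364 = 1.4875, giving θ_B = 56.09°.
At Brewster's angle the reflected and refracted rays are perpendicular, so θ_t = 90° − θ_B = 90° − 56.09° = 33.91°.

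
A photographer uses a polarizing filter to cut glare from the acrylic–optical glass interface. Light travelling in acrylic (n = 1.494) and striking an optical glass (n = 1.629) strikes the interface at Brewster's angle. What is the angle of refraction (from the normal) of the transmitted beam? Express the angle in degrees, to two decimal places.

θ_t ≈ 42.52°

First find Brewster's angle: tan θ_B = 1.629/1.494 = 1.0904, giving θ_B = 47.48°.
Since θ_B + θ_t = 90° at Brewster incidence, θ_t = 90° − 47.48° = 42.52°.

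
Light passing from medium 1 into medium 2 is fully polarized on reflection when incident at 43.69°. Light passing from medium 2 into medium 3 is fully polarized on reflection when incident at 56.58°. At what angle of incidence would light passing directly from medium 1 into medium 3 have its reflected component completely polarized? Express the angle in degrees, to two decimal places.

θ_B ≈ 55.36°

tan θ_B(1→2) = n₂/n₁ = tan 43.69° = 0.9553.
tan θ_B(2→3) = n₃/n₂ = tan 56.58° = 1.5154.
So n₃/n₁ = (n₂/n₁)(n₃/n₂) = 0.9553 × 1.5154 = 1.4477.
θ_B(1→3) = arctan(1.4477) = 55.36°.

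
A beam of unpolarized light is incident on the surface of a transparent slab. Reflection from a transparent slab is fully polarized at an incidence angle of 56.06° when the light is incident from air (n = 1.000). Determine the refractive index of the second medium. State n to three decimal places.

n ≈ 1.486

Brewster's law: tan θ_B = n₂/n₁ (light incident in air, refracted into a transparent slab).
n₂ = n₁ tan θ_B = 1.000 × tan 56.06° = 1.486.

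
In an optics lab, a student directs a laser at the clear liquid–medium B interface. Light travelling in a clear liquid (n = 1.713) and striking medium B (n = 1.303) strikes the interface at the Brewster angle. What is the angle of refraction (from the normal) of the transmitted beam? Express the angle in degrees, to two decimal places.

θ_t ≈ 52.74°

tan θ_B = n₂/n₁ = 1.303/1.713 = 0.7607, so θ_B = 37.26°.
The refracted ray is perpendicular to the reflected ray, so θ_t = 90° − θ_B = 52.74°.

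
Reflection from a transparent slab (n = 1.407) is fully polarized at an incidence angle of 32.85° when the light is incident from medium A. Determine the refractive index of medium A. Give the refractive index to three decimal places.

n ≈ 2.179

At Brewster's angle, tan θ_B = n₂/n₁ with n₁ on the incident side (medium A) and n₂ on the transmitted side (a transparent slab).
n₁ = n₂ / tan θ_B = 1.407 / tan 32.85° = 2.179.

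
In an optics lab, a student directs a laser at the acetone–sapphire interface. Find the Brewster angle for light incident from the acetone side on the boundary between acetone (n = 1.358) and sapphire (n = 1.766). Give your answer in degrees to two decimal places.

The reflected p-component vanishes when tan θ_B = n₂/n₁.
tan θ_B = n₂/n₁ = 1.766/1.358 = 1.3004.
θ_B = arctan(1.3004) = 52.44°.

θ_B ≈ 52.44°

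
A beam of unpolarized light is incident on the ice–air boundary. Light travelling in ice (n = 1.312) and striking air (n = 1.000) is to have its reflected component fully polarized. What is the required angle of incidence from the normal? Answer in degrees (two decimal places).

θ_B ≈ 37.31°

Here n₂/n₁ = 1.000/1.312 = 0.7622, and Brewster's law gives tan θ_B = n₂/n₁.
θ_B = arctan(0.7622) = 37.31°.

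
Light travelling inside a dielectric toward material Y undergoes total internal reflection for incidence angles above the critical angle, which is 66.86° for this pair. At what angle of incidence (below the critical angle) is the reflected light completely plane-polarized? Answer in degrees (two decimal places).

θ_B ≈ 42.60°

n₂/n₁ = sin θ_c = sin 66.86° = 0.9195.
tan θ_B equals the same ratio, so θ_B = arctan(0.9195) = 42.60°.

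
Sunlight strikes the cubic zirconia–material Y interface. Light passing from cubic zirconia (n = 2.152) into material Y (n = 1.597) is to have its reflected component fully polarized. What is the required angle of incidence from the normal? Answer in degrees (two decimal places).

tan θ_B = n₂/n₁ = 1.597/2.152 = 0.7421.
θ_B = arctan(0.7421) = 36.58°.

θ_B ≈ 36.58°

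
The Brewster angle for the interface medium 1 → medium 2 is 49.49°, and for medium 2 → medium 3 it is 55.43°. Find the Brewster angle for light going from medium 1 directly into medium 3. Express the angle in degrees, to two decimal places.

tan θ_B(1→2) = n₂/n₁ = tan 49.49° = 1.1704.
tan θ_B(2→3) = n₃/n₂ = tan 55.43° = 1.4512.
So n₃/n₁ = (n₂/n₁)(n₃/n₂) = 1.1704 × 1.4512 = 1.6985.
θ_B(1→3) = arctan(1.6985) = 59.51°.

θ_B ≈ 59.51°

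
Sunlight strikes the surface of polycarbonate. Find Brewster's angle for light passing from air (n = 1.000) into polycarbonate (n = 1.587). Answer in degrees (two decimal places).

Here n₂/n₁ = 1.587/1.000 = 1.5870, and Brewster's law gives tan θ_B = n₂/n₁.
So θ_B = arctan 1.5870 = 57.78°.

θ_B ≈ 57.78°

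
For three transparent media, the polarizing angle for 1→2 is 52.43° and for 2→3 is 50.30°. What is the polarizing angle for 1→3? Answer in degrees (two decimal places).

θ_B ≈ 57.44°

Each Brewster angle gives a ratio: n₂/n₁ = tan 52.43° = 1.2999, n₃/n₂ = tan 50.30° = 1.2045.
Multiplying, n₃/n₁ = 1.2999 × 1.2045 = 1.5658, and θ_B(1→3) = arctan 1.5658 = 57.44°.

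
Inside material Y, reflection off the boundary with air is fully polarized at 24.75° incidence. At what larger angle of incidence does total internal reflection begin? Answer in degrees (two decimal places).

θ_c ≈ 27.45°

n₂/n₁ = tan 24.75° = 0.4610; the critical angle satisfies sin θ_c = n₂/n₁.
θ_c = arcsin(0.4610) = 27.45°.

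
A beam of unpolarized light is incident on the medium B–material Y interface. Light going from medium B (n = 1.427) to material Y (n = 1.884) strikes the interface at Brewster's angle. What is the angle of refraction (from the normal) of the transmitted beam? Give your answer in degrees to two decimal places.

First find Brewster's angle: tan θ_B = 1.884/1.427 = 1.3203, giving θ_B = 52.86°.
At Brewster's angle the reflected and refracted rays are perpendicular, so θ_t = 90° − θ_B = 90° − 52.86° = 37.14°.

θ_t ≈ 37.14°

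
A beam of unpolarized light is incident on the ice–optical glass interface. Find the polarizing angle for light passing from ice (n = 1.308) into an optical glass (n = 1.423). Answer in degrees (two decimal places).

θ_B ≈ 47.41°

tan θ_B = n₂/n₁ = 1.423/1.308 = 1.0879.
So θ_B = arctan 1.0879 = 47.41°.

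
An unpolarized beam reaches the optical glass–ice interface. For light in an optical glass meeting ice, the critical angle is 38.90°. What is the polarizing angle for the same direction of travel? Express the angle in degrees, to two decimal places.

sin θ_c = n₂/n₁, so n₂/n₁ = sin 38.90° = 0.6280.
Brewster: tan θ_B = n₂/n₁ = 0.6280.
θ_B = arctan(0.6280) = 32.13°.

θ_B ≈ 32.13°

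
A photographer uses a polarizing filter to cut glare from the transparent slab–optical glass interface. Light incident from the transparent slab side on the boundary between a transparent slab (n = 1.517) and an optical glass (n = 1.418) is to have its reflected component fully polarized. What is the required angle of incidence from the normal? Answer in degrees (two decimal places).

tan θ_B = n₂/n₁ = 1.418/1.517 = 0.9347.
So θ_B = arctan 0.9347 = 43.07°.

θ_B ≈ 43.07°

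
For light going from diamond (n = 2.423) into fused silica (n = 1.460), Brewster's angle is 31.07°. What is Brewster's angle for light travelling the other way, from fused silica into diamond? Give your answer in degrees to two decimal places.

θ_B' ≈ 58.93°

The two Brewster angles are complementary: θ_B' = 90° − θ_B = 90° − 31.07° = 58.93°.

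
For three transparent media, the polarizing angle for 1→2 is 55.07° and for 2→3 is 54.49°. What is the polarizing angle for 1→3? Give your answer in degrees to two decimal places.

Each Brewster angle gives a ratio: n₂/n₁ = tan 55.07° = 1.4319, n₃/n₂ = tan 54.49° = 1.4014.
So n₃/n₁ = (n₂/n₁)(n₃/n₂) = 1.4319 × 1.4014 = 2.0067.
θ_B(1→3) = arctan(2.0067) = 63.51°.

θ_B ≈ 63.51°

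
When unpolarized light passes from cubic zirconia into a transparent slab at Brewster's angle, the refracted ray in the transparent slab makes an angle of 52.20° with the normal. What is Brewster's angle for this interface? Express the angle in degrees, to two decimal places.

θ_B ≈ 37.80°

Brewster's condition makes the reflected and refracted beams perpendicular: θ_B + θ_t = 90°.
θ_B = 90° − 52.20° = 37.80°.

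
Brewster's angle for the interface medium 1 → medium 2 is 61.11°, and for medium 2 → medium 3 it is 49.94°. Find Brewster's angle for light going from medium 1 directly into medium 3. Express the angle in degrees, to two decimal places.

n₂/n₁ = tan 61.11° = 1.8122 and n₃/n₂ = tan 49.94° = 1.1892.
Multiplying, n₃/n₁ = 1.8122 × 1.1892 = 2.1552, and θ_B(1→3) = arctan 2.1552 = 65.11°.

θ_B ≈ 65.11°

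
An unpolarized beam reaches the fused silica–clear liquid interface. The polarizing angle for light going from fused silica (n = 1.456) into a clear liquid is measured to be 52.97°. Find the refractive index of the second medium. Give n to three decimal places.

At the polarizing angle, tan θ_B = n₂/n₁ with n₁ on the incident side (fused silica) and n₂ on the transmitted side (a clear liquid).
n₂ = n₁ tan θ_B = 1.456 × tan 52.97° = 1.930.

n ≈ 1.930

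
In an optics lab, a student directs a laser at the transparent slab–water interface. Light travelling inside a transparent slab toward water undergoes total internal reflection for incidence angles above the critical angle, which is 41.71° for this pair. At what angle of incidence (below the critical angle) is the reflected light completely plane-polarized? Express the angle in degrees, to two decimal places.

n₂/n₁ = sin θ_c = sin 41.71° = 0.6654.
tan θ_B equals the same ratio, so θ_B = arctan(0.6654) = 33.64°.

θ_B ≈ 33.64°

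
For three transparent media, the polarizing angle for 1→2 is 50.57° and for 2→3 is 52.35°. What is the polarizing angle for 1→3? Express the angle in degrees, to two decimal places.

θ_B ≈ 57.61°

n₂/n₁ = tan 50.57° = 1.2161 and n₃/n₂ = tan 52.35° = 1.2962.
So n₃/n₁ = (n₂/n₁)(n₃/n₂) = 1.2161 × 1.2962 = 1.5763.
θ_B(1→3) = arctan(1.5763) = 57.61°.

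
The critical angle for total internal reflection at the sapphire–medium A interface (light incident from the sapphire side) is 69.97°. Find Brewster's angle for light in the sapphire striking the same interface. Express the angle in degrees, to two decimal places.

sin θ_c = n₂/n₁, so n₂/n₁ = sin 69.97° = 0.9395.
Brewster: tan θ_B = n₂/n₁ = 0.9395.
θ_B = arctan(0.9395) = 43.21°.

θ_B ≈ 43.21°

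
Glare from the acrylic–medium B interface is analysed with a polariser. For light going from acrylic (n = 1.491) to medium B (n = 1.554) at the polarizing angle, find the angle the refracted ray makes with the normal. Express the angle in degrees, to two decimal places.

θ_t ≈ 43.81°

tan θ_B = n₂/n₁ = 1.554/1.491 = 1.0423, so θ_B = 46.19°.
At Brewster's angle the reflected and refracted rays are perpendicular, so θ_t = 90° − θ_B = 90° − 46.19° = 43.81°.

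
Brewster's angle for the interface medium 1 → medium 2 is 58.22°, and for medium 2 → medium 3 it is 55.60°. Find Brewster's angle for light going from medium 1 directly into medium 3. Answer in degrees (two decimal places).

tan θ_B(1→2) = n₂/n₁ = tan 58.22° = 1.6141.
tan θ_B(2→3) = n₃/n₂ = tan 55.60° = 1.4605.
Multiplying, n₃/n₁ = 1.6141 × 1.4605 = 2.3573, and θ_B(1→3) = arctan 2.3573 = 67.01°.

θ_B ≈ 67.01°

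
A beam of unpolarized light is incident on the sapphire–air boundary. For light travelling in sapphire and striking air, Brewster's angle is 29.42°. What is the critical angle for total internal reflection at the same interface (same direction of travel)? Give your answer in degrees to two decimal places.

From Brewster, n₂/n₁ = tan θ_B = tan 29.42° = 0.5639.
Then sin θ_c = n₂/n₁ = 0.5639, so θ_c = arcsin 0.5639 = 34.33°.

θ_c ≈ 34.33°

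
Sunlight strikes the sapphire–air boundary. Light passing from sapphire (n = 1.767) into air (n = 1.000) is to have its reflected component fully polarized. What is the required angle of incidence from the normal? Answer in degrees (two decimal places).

Here n₂/n₁ = 1.000/1.767 = 0.5659, and Brewster's law gives tan θ_B = n₂/n₁.
θ_B = arctan(0.5659) = 29.51°.

θ_B ≈ 29.51°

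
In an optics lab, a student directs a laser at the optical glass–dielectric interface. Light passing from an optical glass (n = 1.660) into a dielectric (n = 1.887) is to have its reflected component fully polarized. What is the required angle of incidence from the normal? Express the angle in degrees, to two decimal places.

At Brewster's angle the reflected and refracted rays are perpendicular, which with Snell's law gives tan θ_B = n₂/n₁.
Brewster's condition: tan θ_B = n₂/n₁ = 1.887/1.660 = 1.1367.
So θ_B = arctan 1.1367 = 48.66°.

θ_B ≈ 48.66°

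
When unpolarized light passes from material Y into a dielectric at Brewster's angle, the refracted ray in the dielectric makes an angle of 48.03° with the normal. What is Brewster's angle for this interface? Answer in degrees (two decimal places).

θ_B ≈ 41.97°

Since the reflected and refracted rays are at right angles at the polarizing angle, θ_B + θ_t = 90°.
θ_B = 90° − 48.03° = 41.97°.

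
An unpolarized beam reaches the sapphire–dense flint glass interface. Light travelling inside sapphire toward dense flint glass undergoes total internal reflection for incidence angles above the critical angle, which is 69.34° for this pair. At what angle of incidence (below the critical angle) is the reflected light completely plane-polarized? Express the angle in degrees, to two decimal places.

θ_B ≈ 43.10°

n₂/n₁ = sin θ_c = sin 69.34° = 0.9357.
tan θ_B equals the same ratio, so θ_B = arctan(0.9357) = 43.10°.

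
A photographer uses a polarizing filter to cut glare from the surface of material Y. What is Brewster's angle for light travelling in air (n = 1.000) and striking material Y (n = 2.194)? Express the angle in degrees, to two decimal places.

At Brewster's angle the reflected and refracted rays are perpendicular, which with Snell's law gives tan θ_B = n₂/n₁.
Brewster's condition: tan θ_B = n₂/n₁ = 2.194/1.000 = 2.1940. Taking the arctangent, θ_B = 65.50°.

θ_B ≈ 65.50°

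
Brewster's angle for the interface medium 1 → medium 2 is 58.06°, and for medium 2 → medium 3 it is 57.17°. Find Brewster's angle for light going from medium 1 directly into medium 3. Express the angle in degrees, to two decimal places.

θ_B ≈ 68.09°

Each Brewster angle gives a ratio: n₂/n₁ = tan 58.06° = 1.6041, n₃/n₂ = tan 57.17° = 1.5499.
So n₃/n₁ = (n₂/n₁)(n₃/n₂) = 1.6041 × 1.5499 = 2.4862.
θ_B(1→3) = arctan(2.4862) = 68.09°.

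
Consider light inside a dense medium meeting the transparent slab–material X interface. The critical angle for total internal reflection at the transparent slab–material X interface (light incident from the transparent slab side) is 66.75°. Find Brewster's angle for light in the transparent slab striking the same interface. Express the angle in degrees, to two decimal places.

At the critical angle sin θ_c = n₂/n₁, giving n₂/n₁ = sin 66.75° = 0.9188.
Then tan θ_B = n₂/n₁ = 0.9188, so θ_B = arctan 0.9188 = 42.58°.

θ_B ≈ 42.58°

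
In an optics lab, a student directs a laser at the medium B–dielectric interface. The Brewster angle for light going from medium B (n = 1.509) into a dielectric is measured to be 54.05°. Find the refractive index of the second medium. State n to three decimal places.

Full polarization of the reflected beam means tan θ_B = n₂/n₁, where n₁ is the incident medium (medium B).
n₂ = n₁ tan θ_B = 1.509 × tan 54.05° = 2.081.

n ≈ 2.081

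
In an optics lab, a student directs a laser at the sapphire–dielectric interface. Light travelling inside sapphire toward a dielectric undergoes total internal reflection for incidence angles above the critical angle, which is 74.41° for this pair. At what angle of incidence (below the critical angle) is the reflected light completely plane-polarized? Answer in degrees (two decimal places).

θ_B ≈ 43.93°

n₂/n₁ = sin θ_c = sin 74.41° = 0.9632.
tan θ_B equals the same ratio, so θ_B = arctan(0.9632) = 43.93°.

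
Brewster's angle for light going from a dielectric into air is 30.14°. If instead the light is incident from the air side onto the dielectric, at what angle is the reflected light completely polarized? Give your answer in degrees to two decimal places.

tan θ_B' = n₁/n₂ = 1/tan θ_B, so θ_B' = 90° − θ_B.
θ_B' = 90° − 30.14° = 59.86°.

θ_B' ≈ 59.86°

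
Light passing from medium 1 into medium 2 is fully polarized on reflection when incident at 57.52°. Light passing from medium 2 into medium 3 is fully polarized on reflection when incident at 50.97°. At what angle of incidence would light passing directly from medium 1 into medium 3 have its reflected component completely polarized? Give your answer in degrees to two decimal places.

θ_B ≈ 62.70°

Each Brewster angle gives a ratio: n₂/n₁ = tan 57.52° = 1.5709, n₃/n₂ = tan 50.97° = 1.2336.
Multiplying, n₃/n₁ = 1.5709 × 1.2336 = 1.9378, and θ_B(1→3) = arctan 1.9378 = 62.70°.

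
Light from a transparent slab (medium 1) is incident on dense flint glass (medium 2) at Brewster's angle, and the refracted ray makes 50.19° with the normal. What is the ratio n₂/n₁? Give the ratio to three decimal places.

At Brewster incidence θ_B = 90° − θ_t = 90° − 50.19° = 39.81°.
tan θ_B = n₂/n₁, so n₂/n₁ = tan 39.81° = 0.833.

n₂/n₁ ≈ 0.833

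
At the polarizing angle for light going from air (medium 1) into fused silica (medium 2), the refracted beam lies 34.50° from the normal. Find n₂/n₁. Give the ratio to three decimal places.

n₂/n₁ ≈ 1.455

At Brewster incidence θ_B = 90° − θ_t = 90° − 34.50° = 55.50°.
tan θ_B = n₂/n₁, so n₂/n₁ = tan 55.50° = 1.455.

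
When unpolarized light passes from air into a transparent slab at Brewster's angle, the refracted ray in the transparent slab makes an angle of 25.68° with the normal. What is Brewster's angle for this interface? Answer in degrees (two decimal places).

θ_B ≈ 64.32°

At Brewster's angle the reflected and refracted rays are perpendicular, so θ_B + θ_t = 90°.
So θ_B = 90° − θ_t = 90° − 25.68° = 64.32°.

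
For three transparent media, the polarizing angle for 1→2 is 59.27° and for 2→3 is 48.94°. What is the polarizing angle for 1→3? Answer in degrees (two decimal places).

θ_B ≈ 62.62°

n₂/n₁ = tan 59.27° = 1.6822 and n₃/n₂ = tan 48.94° = 1.1479.
So n₃/n₁ = (n₂/n₁)(n₃/n₂) = 1.6822 × 1.1479 = 1.9310.
θ_B(1→3) = arctan(1.9310) = 62.62°.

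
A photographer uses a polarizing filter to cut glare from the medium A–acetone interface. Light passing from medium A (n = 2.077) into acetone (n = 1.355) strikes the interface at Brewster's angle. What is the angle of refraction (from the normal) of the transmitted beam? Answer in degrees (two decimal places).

θ_t ≈ 56.88°

First find Brewster's angle: tan θ_B = 1.355/2.077 = 0.6524, giving θ_B = 33.12°.
The refracted ray is perpendicular to the reflected ray, so θ_t = 90° − θ_B = 56.88°.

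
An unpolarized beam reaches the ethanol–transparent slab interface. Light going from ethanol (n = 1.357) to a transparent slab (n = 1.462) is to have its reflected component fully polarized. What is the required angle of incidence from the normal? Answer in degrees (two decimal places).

θ_B ≈ 47.13°

tan θ_B = n₂/n₁ = 1.462/1.357 = 1.0774.
θ_B = arctan(1.0774) = 47.13°.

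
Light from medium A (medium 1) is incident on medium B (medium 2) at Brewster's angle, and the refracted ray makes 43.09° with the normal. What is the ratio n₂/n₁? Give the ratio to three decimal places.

n₂/n₁ ≈ 1.069

θ_B + θ_t = 90°, so θ_B = 90° − 43.09° = 46.91°.
tan θ_B = n₂/n₁, so n₂/n₁ = tan 46.91° = 1.069.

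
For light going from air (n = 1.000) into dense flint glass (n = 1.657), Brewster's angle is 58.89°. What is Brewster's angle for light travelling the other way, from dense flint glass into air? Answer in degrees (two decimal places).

tan θ_B' = n₁/n₂ = 1/tan θ_B, so θ_B' = 90° − θ_B.
θ_B' = 90° − 58.89° = 31.11°.

θ_B' ≈ 31.11°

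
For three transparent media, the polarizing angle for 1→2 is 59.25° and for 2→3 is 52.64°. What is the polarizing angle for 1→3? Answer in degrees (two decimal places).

tan θ_B(1→2) = n₂/n₁ = tan 59.25° = 1.6808.
tan θ_B(2→3) = n₃/n₂ = tan 52.64° = 1.3098.
n₃/n₁ = 2.2016. Then tan θ_B(1→3) = n₃/n₁, so θ_B(1→3) = arctan(2.2016) = 65.57°.

θ_B ≈ 65.57°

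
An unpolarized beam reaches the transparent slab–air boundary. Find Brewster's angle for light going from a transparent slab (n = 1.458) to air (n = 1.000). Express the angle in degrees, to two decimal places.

θ_B ≈ 34.45°

The reflected p-component vanishes when tan θ_B = n₂/n₁.
Brewster's condition: tan θ_B = n₂/n₁ = 1.000/1.458 = 0.6859.
So θ_B = arctan 0.6859 = 34.45°.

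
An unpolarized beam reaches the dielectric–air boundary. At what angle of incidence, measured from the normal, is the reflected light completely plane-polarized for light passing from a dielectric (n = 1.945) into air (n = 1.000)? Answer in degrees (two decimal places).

tan θ_B = n₂/n₁ = 1.000/1.945 = 0.5141. Taking the arctangent, θ_B = 27.21°.

θ_B ≈ 27.21°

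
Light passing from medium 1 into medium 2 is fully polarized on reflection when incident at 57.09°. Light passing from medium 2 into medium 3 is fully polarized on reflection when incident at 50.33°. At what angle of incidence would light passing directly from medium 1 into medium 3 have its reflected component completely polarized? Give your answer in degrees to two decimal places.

θ_B ≈ 61.78°

Each Brewster angle gives a ratio: n₂/n₁ = tan 57.09° = 1.5452, n₃/n₂ = tan 50.33° = 1.2058.
n₃/n₁ = 1.8632. Then tan θ_B(1→3) = n₃/n₁, so θ_B(1→3) = arctan(1.8632) = 61.78°.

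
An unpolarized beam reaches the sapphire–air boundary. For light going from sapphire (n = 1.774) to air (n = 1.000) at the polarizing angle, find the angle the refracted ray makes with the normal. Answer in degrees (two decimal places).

First find Brewster's angle: tan θ_B = 1.000/1.774 = 0.5637, giving θ_B = 29.41°.
Since θ_B + θ_t = 90° at Brewster incidence, θ_t = 90° − 29.41° = 60.59°.

θ_t ≈ 60.59°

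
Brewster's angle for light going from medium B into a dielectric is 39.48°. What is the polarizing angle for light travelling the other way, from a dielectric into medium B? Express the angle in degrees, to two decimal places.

θ_B' ≈ 50.52°

Reversing the direction swaps n₁ and n₂, so tan θ_B' = 1/tan θ_B and θ_B' = 90° − θ_B.
Hence θ_B' = 90° − 39.48° = 50.52°.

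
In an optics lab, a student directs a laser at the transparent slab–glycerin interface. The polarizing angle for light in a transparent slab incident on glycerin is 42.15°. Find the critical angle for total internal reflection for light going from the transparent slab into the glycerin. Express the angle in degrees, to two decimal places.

tan θ_B = n₂/n₁ = tan 42.15° = 0.9052.
Total internal reflection: sin θ_c = n₂/n₁ = 0.9052.
θ_c = arcsin(0.9052) = 64.84°.

θ_c ≈ 64.84°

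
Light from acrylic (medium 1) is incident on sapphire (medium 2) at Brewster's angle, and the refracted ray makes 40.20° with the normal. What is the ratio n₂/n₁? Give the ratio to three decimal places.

n₂/n₁ ≈ 1.183

At Brewster incidence θ_B = 90° − θ_t = 90° − 40.20° = 49.80°.
Then n₂/n₁ = tan θ_B = tan 49.80° = 1.183.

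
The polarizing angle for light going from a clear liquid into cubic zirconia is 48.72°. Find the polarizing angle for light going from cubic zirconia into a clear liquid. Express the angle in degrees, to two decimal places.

tan θ_B' = n₁/n₂ = 1/tan θ_B, so θ_B' = 90° − θ_B.
θ_B' = 90° − 48.72° = 41.28°.

θ_B' ≈ 41.28°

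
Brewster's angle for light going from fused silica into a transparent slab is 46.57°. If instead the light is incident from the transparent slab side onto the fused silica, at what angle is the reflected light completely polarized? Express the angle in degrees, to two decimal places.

Reversing the direction swaps n₁ and n₂, so tan θ_B' = 1/tan θ_B and θ_B' = 90° − θ_B.
Hence θ_B' = 90° − 46.57° = 43.43°.

θ_B' ≈ 43.43°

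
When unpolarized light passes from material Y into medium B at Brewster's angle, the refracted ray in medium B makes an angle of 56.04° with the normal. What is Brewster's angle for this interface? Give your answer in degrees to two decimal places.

Brewster's condition makes the reflected and refracted beams perpendicular: θ_B + θ_t = 90°.
So θ_B = 90° − θ_t = 90° − 56.04° = 33.96°.

θ_B ≈ 33.96°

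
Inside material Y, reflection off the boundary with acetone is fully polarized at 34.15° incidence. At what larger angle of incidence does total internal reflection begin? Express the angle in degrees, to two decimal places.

θ_c ≈ 42.71°

From Brewster, n₂/n₁ = tan θ_B = tan 34.15° = 0.6783.
Then sin θ_c = n₂/n₁ = 0.6783, so θ_c = arcsin 0.6783 = 42.71°.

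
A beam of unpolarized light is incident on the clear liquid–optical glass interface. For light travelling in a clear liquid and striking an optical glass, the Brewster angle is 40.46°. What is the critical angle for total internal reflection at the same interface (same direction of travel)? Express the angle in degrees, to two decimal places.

tan θ_B = n₂/n₁ = tan 40.46° = 0.8529.
Total internal reflection: sin θ_c = n₂/n₁ = 0.8529.
θ_c = arcsin(0.8529) = 58.53°.

θ_c ≈ 58.53°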